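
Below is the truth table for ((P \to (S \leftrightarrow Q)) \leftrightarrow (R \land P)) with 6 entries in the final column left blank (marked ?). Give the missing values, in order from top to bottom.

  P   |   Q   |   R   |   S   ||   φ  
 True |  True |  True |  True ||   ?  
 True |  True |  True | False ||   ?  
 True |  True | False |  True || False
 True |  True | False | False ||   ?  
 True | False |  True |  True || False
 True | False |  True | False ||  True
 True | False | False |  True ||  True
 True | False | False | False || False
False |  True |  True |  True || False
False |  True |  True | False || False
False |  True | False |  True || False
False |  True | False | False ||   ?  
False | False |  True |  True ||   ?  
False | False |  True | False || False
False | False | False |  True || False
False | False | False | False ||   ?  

True, False, True, False, False, False

Row P=True, Q=True, R=True, S=True: (P \to (S \leftrightarrow Q)) = True, (R \land P) = True, so the formula = True.
Row P=True, Q=True, R=True, S=False: (P \to (S \leftrightarrow Q)) = False, (R \land P) = True, so the formula = False.
Row P=True, Q=True, R=False, S=False: (P \to (S \leftrightarrow Q)) = False, (R \land P) = False, so the formula = True.
Row P=False, Q=True, R=False, S=False: (P \to (S \leftrightarrow Q)) = True, (R \land P) = False, so the formula = False.
Row P=False, Q=False, R=True, S=True: (P \to (S \leftrightarrow Q)) = True, (R \land P) = False, so the formula = False.
Row P=False, Q=False, R=False, S=False: (P \to (S \leftrightarrow Q)) = True, (R \land P) = False, so the formula = False.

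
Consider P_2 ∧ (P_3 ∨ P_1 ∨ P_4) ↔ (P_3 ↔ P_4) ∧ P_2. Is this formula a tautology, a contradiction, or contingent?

P_1 | P_2 | P_3 | P_4 | (P_1 ∨ P_4) | (P_3 ∨ (P_1 ∨ P_4)) | (P_2 ∧ (P_3 ∨ (P_1 ∨ P_4))) | (P_3 ↔ P_4) | ((P_3 ↔ P_4) ∧ P_2) | φ
--- | --- | --- | --- | ----------- | ------------------- | --------------------------- | ----------- | ------------------- | -
 0  |  0  |  0  |  0  |      0      |          0          |              0              |      1      |          0          | 1
 0  |  0  |  0  |  1  |      1      |          1          |              0              |      0      |          0          | 1
 0  |  0  |  1  |  0  |      0      |          1          |              0              |      0      |          0          | 1
 0  |  0  |  1  |  1  |      1      |          1          |              0              |      1      |          0          | 1
 0  |  1  |  0  |  0  |      0      |          0          |              0              |      1      |          1          | 0
 0  |  1  |  0  |  1  |      1      |          1          |              1              |      0      |          0          | 0
 0  |  1  |  1  |  0  |      0      |          1          |              1              |      0      |          0          | 0
 0  |  1  |  1  |  1  |      1      |          1          |              1              |      1      |          1          | 1
 1  |  0  |  0  |  0  |      1      |          1          |              0              |      1      |          0          | 1
 1  |  0  |  0  |  1  |      1      |          1          |              0              |      0      |          0          | 1
 1  |  0  |  1  |  0  |      1      |          1          |              0              |      0      |          0          | 1
 1  |  0  |  1  |  1  |      1      |          1          |              0              |      1      |          0          | 1
 1  |  1  |  0  |  0  |      1      |          1          |              1              |      1      |          1          | 1
 1  |  1  |  0  |  1  |      1      |          1          |              1              |      0      |          0          | 0
 1  |  1  |  1  |  0  |      1      |          1          |              1              |      0      |          0          | 0
 1  |  1  |  1  |  1  |      1      |          1          |              1              |      1      |          1          | 1
11 of 16 rows are 1, so the formula is contingent.

contingent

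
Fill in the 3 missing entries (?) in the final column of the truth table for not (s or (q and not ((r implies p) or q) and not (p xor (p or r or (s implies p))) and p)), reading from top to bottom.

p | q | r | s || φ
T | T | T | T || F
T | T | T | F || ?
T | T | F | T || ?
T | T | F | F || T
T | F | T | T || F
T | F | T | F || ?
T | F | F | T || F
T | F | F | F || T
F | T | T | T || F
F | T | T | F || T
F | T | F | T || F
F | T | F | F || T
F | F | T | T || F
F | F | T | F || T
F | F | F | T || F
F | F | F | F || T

Row p=T, q=T, r=T, s=F: (q and not ((r implies p) or q) and not (p xor (p or r or (s implies p))) and p) = F, (s or (q and not ((r implies p) or q) and not (p xor (p or r or (s implies p))) and p)) = F, so the formula = T.
Row p=T, q=T, r=F, s=T: (q and not ((r implies p) or q) and not (p xor (p or r or (s implies p))) and p) = F, (s or (q and not ((r implies p) or q) and not (p xor (p or r or (s implies p))) and p)) = T, so the formula = F.
Row p=T, q=F, r=T, s=F: (q and not ((r implies p) or q) and not (p xor (p or r or (s implies p))) and p) = F, (s or (q and not ((r implies p) or q) and not (p xor (p or r or (s implies p))) and p)) = F, so the formula = T.

T, F, T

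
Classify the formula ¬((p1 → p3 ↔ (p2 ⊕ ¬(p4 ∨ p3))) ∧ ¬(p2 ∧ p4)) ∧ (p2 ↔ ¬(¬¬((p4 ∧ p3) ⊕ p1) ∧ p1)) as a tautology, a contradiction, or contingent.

contingent

p1 | p2 | p3 | p4 || φ
T  | T  | T  | T  || T
T  | T  | T  | F  || F
T  | T  | F  | T  || F
T  | T  | F  | F  || F
T  | F  | T  | T  || F
T  | F  | T  | F  || T
T  | F  | F  | T  || F
T  | F  | F  | F  || T
F  | T  | T  | T  || T
F  | T  | T  | F  || F
F  | T  | F  | T  || T
F  | T  | F  | F  || T
F  | F  | T  | T  || F
F  | F  | T  | F  || F
F  | F  | F  | T  || F
F  | F  | F  | F  || F
6 of 16 rows are T, so the formula is contingent.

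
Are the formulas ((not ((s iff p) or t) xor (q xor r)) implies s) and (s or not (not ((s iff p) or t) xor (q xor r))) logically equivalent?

  p   |   q   |   r   |   s   |   t   ||   φ   |   ψ  
False | False | False | False | False ||  True |  True
False | False | False | False |  True ||  True |  True
False | False | False |  True | False ||  True |  True
False | False | False |  True |  True ||  True |  True
False | False |  True | False | False || False | False
False | False |  True | False |  True || False | False
False | False |  True |  True | False ||  True |  True
False | False |  True |  True |  True ||  True |  True
False |  True | False | False | False || False | False
False |  True | False | False |  True || False | False
False |  True | False |  True | False ||  True |  True
False |  True | False |  True |  True ||  True |  True
False |  True |  True | False | False ||  True |  True
False |  True |  True | False |  True ||  True |  True
False |  True |  True |  True | False ||  True |  True
False |  True |  True |  True |  True ||  True |  True
 True | False | False | False | False || False | False
 True | False | False | False |  True ||  True |  True
 True | False | False |  True | False ||  True |  True
 True | False | False |  True |  True ||  True |  True
 True | False |  True | False | False ||  True |  True
 True | False |  True | False |  True || False | False
 True | False |  True |  True | False ||  True |  True
 True | False |  True |  True |  True ||  True |  True
 True |  True | False | False | False ||  True |  True
 True |  True | False | False |  True || False | False
 True |  True | False |  True | False ||  True |  True
 True |  True | False |  True |  True ||  True |  True
 True |  True |  True | False | False || False | False
 True |  True |  True | False |  True ||  True |  True
 True |  True |  True |  True | False ||  True |  True
 True |  True |  True |  True |  True ||  True |  True
The columns for φ and ψ agree on every row, so they are logically equivalent.

equivalent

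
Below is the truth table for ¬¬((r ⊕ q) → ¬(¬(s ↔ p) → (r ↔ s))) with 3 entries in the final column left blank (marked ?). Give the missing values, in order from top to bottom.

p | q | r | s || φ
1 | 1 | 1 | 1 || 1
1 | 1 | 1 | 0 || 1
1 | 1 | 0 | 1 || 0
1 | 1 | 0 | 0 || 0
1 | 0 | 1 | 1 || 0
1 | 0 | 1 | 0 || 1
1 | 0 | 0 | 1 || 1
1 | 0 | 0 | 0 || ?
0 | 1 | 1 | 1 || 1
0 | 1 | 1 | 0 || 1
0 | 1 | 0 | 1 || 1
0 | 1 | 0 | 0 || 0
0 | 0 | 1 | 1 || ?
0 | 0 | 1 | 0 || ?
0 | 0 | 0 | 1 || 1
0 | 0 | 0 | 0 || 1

1, 0, 0

Row p=1, q=0, r=0, s=0: ((r ⊕ q) → ¬(¬(s ↔ p) → (r ↔ s))) = 1, ¬((r ⊕ q) → ¬(¬(s ↔ p) → (r ↔ s))) = 0, so the formula = 1.
Row p=0, q=0, r=1, s=1: ((r ⊕ q) → ¬(¬(s ↔ p) → (r ↔ s))) = 0, ¬((r ⊕ q) → ¬(¬(s ↔ p) → (r ↔ s))) = 1, so the formula = 0.
Row p=0, q=0, r=1, s=0: ((r ⊕ q) → ¬(¬(s ↔ p) → (r ↔ s))) = 0, ¬((r ⊕ q) → ¬(¬(s ↔ p) → (r ↔ s))) = 1, so the formula = 0.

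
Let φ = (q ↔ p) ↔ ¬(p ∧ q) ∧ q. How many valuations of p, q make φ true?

1

p | q || (q ↔ p) | (p ∧ q) | ¬(p ∧ q) | (¬(p ∧ q) ∧ q) | ((q ↔ p) ↔ (¬(p ∧ q) ∧ q))
F | F ||    T    |    F    |    T     |       F        |             F             
F | T ||    F    |    F    |    T     |       T        |             F             
T | F ||    F    |    F    |    T     |       F        |             T             
T | T ||    T    |    T    |    F     |       F        |             F             
The formula is true on 1 of the 4 rows.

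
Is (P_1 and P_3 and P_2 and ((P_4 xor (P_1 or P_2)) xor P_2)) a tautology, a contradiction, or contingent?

P_1  P_2  P_3  P_4  |  (P_1 or P_2)  (P_4 xor (P_1 or P_2))  φ
 1    1    1    1   |       1                  0             1
 1    1    1    0   |       1                  1             0
 1    1    0    1   |       1                  0             0
 1    1    0    0   |       1                  1             0
 1    0    1    1   |       1                  0             0
 1    0    1    0   |       1                  1             0
 1    0    0    1   |       1                  0             0
 1    0    0    0   |       1                  1             0
 0    1    1    1   |       1                  0             0
 0    1    1    0   |       1                  1             0
 0    1    0    1   |       1                  0             0
 0    1    0    0   |       1                  1             0
 0    0    1    1   |       0                  1             0
 0    0    1    0   |       0                  0             0
 0    0    0    1   |       0                  1             0
 0    0    0    0   |       0                  0             0
1 of 16 rows are 1, so the formula is contingent.

contingent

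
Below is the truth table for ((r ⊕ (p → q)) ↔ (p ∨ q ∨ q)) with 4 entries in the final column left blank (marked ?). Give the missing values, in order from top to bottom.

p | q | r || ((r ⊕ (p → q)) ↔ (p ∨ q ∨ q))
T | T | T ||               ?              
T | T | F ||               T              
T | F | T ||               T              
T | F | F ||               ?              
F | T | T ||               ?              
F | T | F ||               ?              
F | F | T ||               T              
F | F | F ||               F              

F, F, F, T

Row p=T, q=T, r=T: (r ⊕ (p → q)) = F, (p ∨ q ∨ q) = T, so ((r ⊕ (p → q)) ↔ (p ∨ q ∨ q)) = F.
Row p=T, q=F, r=F: (r ⊕ (p → q)) = F, (p ∨ q ∨ q) = T, so ((r ⊕ (p → q)) ↔ (p ∨ q ∨ q)) = F.
Row p=F, q=T, r=T: (r ⊕ (p → q)) = F, (p ∨ q ∨ q) = T, so ((r ⊕ (p → q)) ↔ (p ∨ q ∨ q)) = F.
Row p=F, q=T, r=F: (r ⊕ (p → q)) = T, (p ∨ q ∨ q) = T, so ((r ⊕ (p → q)) ↔ (p ∨ q ∨ q)) = T.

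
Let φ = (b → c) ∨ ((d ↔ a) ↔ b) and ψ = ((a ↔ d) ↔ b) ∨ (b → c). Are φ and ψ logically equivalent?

equivalent

a | b | c | d || φ | ψ
T | T | T | T || T | T
T | T | T | F || T | T
T | T | F | T || T | T
T | T | F | F || F | F
T | F | T | T || T | T
T | F | T | F || T | T
T | F | F | T || T | T
T | F | F | F || T | T
F | T | T | T || T | T
F | T | T | F || T | T
F | T | F | T || F | F
F | T | F | F || T | T
F | F | T | T || T | T
F | F | T | F || T | T
F | F | F | T || T | T
F | F | F | F || T | T
The columns for φ and ψ agree on every row, so they are logically equivalent.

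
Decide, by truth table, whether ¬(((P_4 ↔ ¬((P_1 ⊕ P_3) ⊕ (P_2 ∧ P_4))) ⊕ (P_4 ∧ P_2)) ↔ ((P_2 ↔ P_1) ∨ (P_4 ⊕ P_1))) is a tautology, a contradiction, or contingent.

contingent

P_1 | P_2 | P_3 | P_4 | (P_1 ⊕ P_3) | (P_2 ∧ P_4) | ((P_1 ⊕ P_3) ⊕ (P_2 ∧ P_4)) | ¬((P_1 ⊕ P_3) ⊕ (P_2 ∧ P_4)) | (P_4 ∧ P_2) | (P_2 ↔ P_1) | (P_4 ⊕ P_1) | ((P_2 ↔ P_1) ∨ (P_4 ⊕ P_1)) | φ
--- | --- | --- | --- | ----------- | ----------- | --------------------------- | ---------------------------- | ----------- | ----------- | ----------- | --------------------------- | -
 1  |  1  |  1  |  1  |      0      |      1      |              1              |              0               |      1      |      1      |      0      |              1              | 0
 1  |  1  |  1  |  0  |      0      |      0      |              0              |              1               |      0      |      1      |      1      |              1              | 1
 1  |  1  |  0  |  1  |      1      |      1      |              0              |              1               |      1      |      1      |      0      |              1              | 1
 1  |  1  |  0  |  0  |      1      |      0      |              1              |              0               |      0      |      1      |      1      |              1              | 0
 1  |  0  |  1  |  1  |      0      |      0      |              0              |              1               |      0      |      0      |      0      |              0              | 1
 1  |  0  |  1  |  0  |      0      |      0      |              0              |              1               |      0      |      0      |      1      |              1              | 1
 1  |  0  |  0  |  1  |      1      |      0      |              1              |              0               |      0      |      0      |      0      |              0              | 0
 1  |  0  |  0  |  0  |      1      |      0      |              1              |              0               |      0      |      0      |      1      |              1              | 0
 0  |  1  |  1  |  1  |      1      |      1      |              0              |              1               |      1      |      0      |      1      |              1              | 1
 0  |  1  |  1  |  0  |      1      |      0      |              1              |              0               |      0      |      0      |      0      |              0              | 1
 0  |  1  |  0  |  1  |      0      |      1      |              1              |              0               |      1      |      0      |      1      |              1              | 0
 0  |  1  |  0  |  0  |      0      |      0      |              0              |              1               |      0      |      0      |      0      |              0              | 0
 0  |  0  |  1  |  1  |      1      |      0      |              1              |              0               |      0      |      1      |      1      |              1              | 1
 0  |  0  |  1  |  0  |      1      |      0      |              1              |              0               |      0      |      1      |      0      |              1              | 0
 0  |  0  |  0  |  1  |      0      |      0      |              0              |              1               |      0      |      1      |      1      |              1              | 0
 0  |  0  |  0  |  0  |      0      |      0      |              0              |              1               |      0      |      1      |      0      |              1              | 1
8 of 16 rows are 1, so the formula is contingent.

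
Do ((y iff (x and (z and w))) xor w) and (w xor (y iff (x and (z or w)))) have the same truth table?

x  y  z  w  |  φ  ψ
1  1  1  1  |  0  0
1  1  1  0  |  0  1
1  1  0  1  |  1  0
1  1  0  0  |  0  0
1  0  1  1  |  1  1
1  0  1  0  |  1  0
1  0  0  1  |  0  1
1  0  0  0  |  1  1
0  1  1  1  |  1  1
0  1  1  0  |  0  0
0  1  0  1  |  1  1
0  1  0  0  |  0  0
0  0  1  1  |  0  0
0  0  1  0  |  1  1
0  0  0  1  |  0  0
0  0  0  0  |  1  1
The columns differ at x=1, y=1, z=1, w=0 (φ=0, ψ=1), so they are not equivalent.

not equivalent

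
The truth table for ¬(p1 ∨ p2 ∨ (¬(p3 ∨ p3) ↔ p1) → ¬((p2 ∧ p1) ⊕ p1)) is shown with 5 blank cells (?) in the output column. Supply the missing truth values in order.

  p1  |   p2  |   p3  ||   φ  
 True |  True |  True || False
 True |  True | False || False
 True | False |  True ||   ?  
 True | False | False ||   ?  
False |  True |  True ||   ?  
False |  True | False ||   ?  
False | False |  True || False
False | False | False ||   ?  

True, True, False, False, False

Row p1=True, p2=False, p3=True: (p1 ∨ p2 ∨ (¬(p3 ∨ p3) ↔ p1)) = True, ¬((p2 ∧ p1) ⊕ p1) = False, (p1 ∨ p2 ∨ (¬(p3 ∨ p3) ↔ p1) → ¬((p2 ∧ p1) ⊕ p1)) = False, so the formula = True.
Row p1=True, p2=False, p3=False: (p1 ∨ p2 ∨ (¬(p3 ∨ p3) ↔ p1)) = True, ¬((p2 ∧ p1) ⊕ p1) = False, (p1 ∨ p2 ∨ (¬(p3 ∨ p3) ↔ p1) → ¬((p2 ∧ p1) ⊕ p1)) = False, so the formula = True.
Row p1=False, p2=True, p3=True: (p1 ∨ p2 ∨ (¬(p3 ∨ p3) ↔ p1)) = True, ¬((p2 ∧ p1) ⊕ p1) = True, (p1 ∨ p2 ∨ (¬(p3 ∨ p3) ↔ p1) → ¬((p2 ∧ p1) ⊕ p1)) = True, so the formula = False.
Row p1=False, p2=True, p3=False: (p1 ∨ p2 ∨ (¬(p3 ∨ p3) ↔ p1)) = True, ¬((p2 ∧ p1) ⊕ p1) = True, (p1 ∨ p2 ∨ (¬(p3 ∨ p3) ↔ p1) → ¬((p2 ∧ p1) ⊕ p1)) = True, so the formula = False.
Row p1=False, p2=False, p3=False: (p1 ∨ p2 ∨ (¬(p3 ∨ p3) ↔ p1)) = False, ¬((p2 ∧ p1) ⊕ p1) = True, (p1 ∨ p2 ∨ (¬(p3 ∨ p3) ↔ p1) → ¬((p2 ∧ p1) ⊕ p1)) = True, so the formula = False.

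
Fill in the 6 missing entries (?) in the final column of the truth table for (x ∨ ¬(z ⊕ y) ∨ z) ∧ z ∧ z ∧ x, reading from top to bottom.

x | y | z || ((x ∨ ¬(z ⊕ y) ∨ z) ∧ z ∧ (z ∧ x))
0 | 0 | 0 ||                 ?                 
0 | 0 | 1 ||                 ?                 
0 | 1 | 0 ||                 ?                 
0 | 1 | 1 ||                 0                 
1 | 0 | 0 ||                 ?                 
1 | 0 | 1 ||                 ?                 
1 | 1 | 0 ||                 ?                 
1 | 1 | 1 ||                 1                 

0, 0, 0, 0, 1, 0

Row x=0, y=0, z=0: (x ∨ ¬(z ⊕ y) ∨ z) = 1, (z ∧ x) = 0, so ((x ∨ ¬(z ⊕ y) ∨ z) ∧ z ∧ (z ∧ x)) = 0.
Row x=0, y=0, z=1: (x ∨ ¬(z ⊕ y) ∨ z) = 1, (z ∧ x) = 0, so ((x ∨ ¬(z ⊕ y) ∨ z) ∧ z ∧ (z ∧ x)) = 0.
Row x=0, y=1, z=0: (x ∨ ¬(z ⊕ y) ∨ z) = 0, (z ∧ x) = 0, so ((x ∨ ¬(z ⊕ y) ∨ z) ∧ z ∧ (z ∧ x)) = 0.
Row x=1, y=0, z=0: (x ∨ ¬(z ⊕ y) ∨ z) = 1, (z ∧ x) = 0, so ((x ∨ ¬(z ⊕ y) ∨ z) ∧ z ∧ (z ∧ x)) = 0.
Row x=1, y=0, z=1: (x ∨ ¬(z ⊕ y) ∨ z) = 1, (z ∧ x) = 1, so ((x ∨ ¬(z ⊕ y) ∨ z) ∧ z ∧ (z ∧ x)) = 1.
Row x=1, y=1, z=0: (x ∨ ¬(z ⊕ y) ∨ z) = 1, (z ∧ x) = 0, so ((x ∨ ¬(z ⊕ y) ∨ z) ∧ z ∧ (z ∧ x)) = 0.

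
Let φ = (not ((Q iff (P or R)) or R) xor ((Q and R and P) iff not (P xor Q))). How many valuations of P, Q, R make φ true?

P  Q  R  |  (P or R)  (Q iff (P or R))  ((Q iff (P or R)) or R)  not ((Q iff (P or R)) or R)  (Q and R and P)  (P xor Q)  not (P xor Q)  φ
1  1  1  |     1             1                     1                          0                      1             0            1        1
1  1  0  |     1             1                     1                          0                      0             0            1        0
1  0  1  |     1             0                     1                          0                      0             1            0        1
1  0  0  |     1             0                     0                          1                      0             1            0        0
0  1  1  |     1             1                     1                          0                      0             1            0        1
0  1  0  |     0             0                     0                          1                      0             1            0        0
0  0  1  |     1             0                     1                          0                      0             0            1        0
0  0  0  |     0             1                     1                          0                      0             0            1        0
The formula is true on 3 of the 8 rows.

3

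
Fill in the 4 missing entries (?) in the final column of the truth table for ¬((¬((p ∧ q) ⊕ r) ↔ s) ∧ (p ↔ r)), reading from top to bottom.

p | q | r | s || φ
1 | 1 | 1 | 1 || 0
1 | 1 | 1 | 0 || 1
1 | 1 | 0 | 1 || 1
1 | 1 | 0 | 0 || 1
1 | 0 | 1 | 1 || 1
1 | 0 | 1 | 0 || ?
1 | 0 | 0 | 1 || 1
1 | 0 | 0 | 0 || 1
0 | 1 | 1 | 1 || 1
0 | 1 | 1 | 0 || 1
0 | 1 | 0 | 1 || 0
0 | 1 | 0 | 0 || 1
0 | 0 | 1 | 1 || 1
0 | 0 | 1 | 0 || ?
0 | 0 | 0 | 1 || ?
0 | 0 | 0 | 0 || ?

Row p=1, q=0, r=1, s=0: (¬((p ∧ q) ⊕ r) ↔ s) = 1, (p ↔ r) = 1, ((¬((p ∧ q) ⊕ r) ↔ s) ∧ (p ↔ r)) = 1, so the formula = 0.
Row p=0, q=0, r=1, s=0: (¬((p ∧ q) ⊕ r) ↔ s) = 1, (p ↔ r) = 0, ((¬((p ∧ q) ⊕ r) ↔ s) ∧ (p ↔ r)) = 0, so the formula = 1.
Row p=0, q=0, r=0, s=1: (¬((p ∧ q) ⊕ r) ↔ s) = 1, (p ↔ r) = 1, ((¬((p ∧ q) ⊕ r) ↔ s) ∧ (p ↔ r)) = 1, so the formula = 0.
Row p=0, q=0, r=0, s=0: (¬((p ∧ q) ⊕ r) ↔ s) = 0, (p ↔ r) = 1, ((¬((p ∧ q) ⊕ r) ↔ s) ∧ (p ↔ r)) = 0, so the formula = 1.

0, 1, 0, 1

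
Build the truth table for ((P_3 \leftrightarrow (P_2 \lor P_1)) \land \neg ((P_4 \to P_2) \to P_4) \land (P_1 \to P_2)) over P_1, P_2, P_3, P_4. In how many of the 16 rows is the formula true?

3

P_1 | P_2 | P_3 | P_4 || φ
 T  |  T  |  T  |  T  || F
 T  |  T  |  T  |  F  || T
 T  |  T  |  F  |  T  || F
 T  |  T  |  F  |  F  || F
 T  |  F  |  T  |  T  || F
 T  |  F  |  T  |  F  || F
 T  |  F  |  F  |  T  || F
 T  |  F  |  F  |  F  || F
 F  |  T  |  T  |  T  || F
 F  |  T  |  T  |  F  || T
 F  |  T  |  F  |  T  || F
 F  |  T  |  F  |  F  || F
 F  |  F  |  T  |  T  || F
 F  |  F  |  T  |  F  || F
 F  |  F  |  F  |  T  || F
 F  |  F  |  F  |  F  || T
The formula is true on 3 of the 16 rows.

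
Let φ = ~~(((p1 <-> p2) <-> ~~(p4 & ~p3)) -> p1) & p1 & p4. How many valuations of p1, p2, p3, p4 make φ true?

4

p1 | p2 | p3 | p4 | (p1 <-> p2) | ~p3 | (p4 & ~p3) | ~(p4 & ~p3) | ~~(p4 & ~p3) | (p1 & p4) | φ
-- | -- | -- | -- | ----------- | --- | ---------- | ----------- | ------------ | --------- | -
T  | T  | T  | T  |      T      |  F  |     F      |      T      |      F       |     T     | T
T  | T  | T  | F  |      T      |  F  |     F      |      T      |      F       |     F     | F
T  | T  | F  | T  |      T      |  T  |     T      |      F      |      T       |     T     | T
T  | T  | F  | F  |      T      |  T  |     F      |      T      |      F       |     F     | F
T  | F  | T  | T  |      F      |  F  |     F      |      T      |      F       |     T     | T
T  | F  | T  | F  |      F      |  F  |     F      |      T      |      F       |     F     | F
T  | F  | F  | T  |      F      |  T  |     T      |      F      |      T       |     T     | T
T  | F  | F  | F  |      F      |  T  |     F      |      T      |      F       |     F     | F
F  | T  | T  | T  |      F      |  F  |     F      |      T      |      F       |     F     | F
F  | T  | T  | F  |      F      |  F  |     F      |      T      |      F       |     F     | F
F  | T  | F  | T  |      F      |  T  |     T      |      F      |      T       |     F     | F
F  | T  | F  | F  |      F      |  T  |     F      |      T      |      F       |     F     | F
F  | F  | T  | T  |      T      |  F  |     F      |      T      |      F       |     F     | F
F  | F  | T  | F  |      T      |  F  |     F      |      T      |      F       |     F     | F
F  | F  | F  | T  |      T      |  T  |     T      |      F      |      T       |     F     | F
F  | F  | F  | F  |      T      |  T  |     F      |      T      |      F       |     F     | F
The formula is true on 4 of the 16 rows.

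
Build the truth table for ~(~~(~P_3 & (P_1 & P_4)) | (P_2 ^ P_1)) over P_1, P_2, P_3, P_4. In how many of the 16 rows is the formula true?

7

P_1 | P_2 | P_3 | P_4 || φ
 F  |  F  |  F  |  F  || T
 F  |  F  |  F  |  T  || T
 F  |  F  |  T  |  F  || T
 F  |  F  |  T  |  T  || T
 F  |  T  |  F  |  F  || F
 F  |  T  |  F  |  T  || F
 F  |  T  |  T  |  F  || F
 F  |  T  |  T  |  T  || F
 T  |  F  |  F  |  F  || F
 T  |  F  |  F  |  T  || F
 T  |  F  |  T  |  F  || F
 T  |  F  |  T  |  T  || F
 T  |  T  |  F  |  F  || T
 T  |  T  |  F  |  T  || F
 T  |  T  |  T  |  F  || T
 T  |  T  |  T  |  T  || T
The formula is true on 7 of the 16 rows.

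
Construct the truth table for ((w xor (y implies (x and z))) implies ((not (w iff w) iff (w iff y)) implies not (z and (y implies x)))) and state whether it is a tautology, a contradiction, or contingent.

x  y  z  w  |  (x and z)  (y implies (x and z))  (w iff w)  not (w iff w)  (w iff y)  (y implies x)  (z and (y implies x))  not (z and (y implies x))  φ
1  1  1  1  |      1                1                1            0            1            1                  1                        0              1
1  1  1  0  |      1                1                1            0            0            1                  1                        0              0
1  1  0  1  |      0                0                1            0            1            1                  0                        1              1
1  1  0  0  |      0                0                1            0            0            1                  0                        1              1
1  0  1  1  |      1                1                1            0            0            1                  1                        0              1
1  0  1  0  |      1                1                1            0            1            1                  1                        0              1
1  0  0  1  |      0                1                1            0            0            1                  0                        1              1
1  0  0  0  |      0                1                1            0            1            1                  0                        1              1
0  1  1  1  |      0                0                1            0            1            0                  0                        1              1
0  1  1  0  |      0                0                1            0            0            0                  0                        1              1
0  1  0  1  |      0                0                1            0            1            0                  0                        1              1
0  1  0  0  |      0                0                1            0            0            0                  0                        1              1
0  0  1  1  |      0                1                1            0            0            1                  1                        0              1
0  0  1  0  |      0                1                1            0            1            1                  1                        0              1
0  0  0  1  |      0                1                1            0            0            1                  0                        1              1
0  0  0  0  |      0                1                1            0            1            1                  0                        1              1
15 of 16 rows are 1, so the formula is contingent.

contingent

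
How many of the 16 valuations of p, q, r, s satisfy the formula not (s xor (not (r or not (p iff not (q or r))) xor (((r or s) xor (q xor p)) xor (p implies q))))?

6

  p      q      r      s    |    φ  
 True   True   True   True  |  False
 True   True   True  False  |   True
 True   True  False   True  |  False
 True   True  False  False  |  False
 True  False   True   True  |  False
 True  False   True  False  |   True
 True  False  False   True  |   True
 True  False  False  False  |   True
False   True   True   True  |   True
False   True   True  False  |  False
False   True  False   True  |  False
False   True  False  False  |  False
False  False   True   True  |  False
False  False   True  False  |   True
False  False  False   True  |  False
False  False  False  False  |  False
The formula is true on 6 of the 16 rows.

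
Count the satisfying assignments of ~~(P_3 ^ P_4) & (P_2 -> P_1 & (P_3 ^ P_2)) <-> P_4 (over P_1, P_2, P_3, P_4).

P_1 | P_2 | P_3 | P_4 || φ
 T  |  T  |  T  |  T  || F
 T  |  T  |  T  |  F  || T
 T  |  T  |  F  |  T  || T
 T  |  T  |  F  |  F  || T
 T  |  F  |  T  |  T  || F
 T  |  F  |  T  |  F  || F
 T  |  F  |  F  |  T  || T
 T  |  F  |  F  |  F  || T
 F  |  T  |  T  |  T  || F
 F  |  T  |  T  |  F  || T
 F  |  T  |  F  |  T  || F
 F  |  T  |  F  |  F  || T
 F  |  F  |  T  |  T  || F
 F  |  F  |  T  |  F  || F
 F  |  F  |  F  |  T  || T
 F  |  F  |  F  |  F  || T
The formula is true on 9 of the 16 rows.

9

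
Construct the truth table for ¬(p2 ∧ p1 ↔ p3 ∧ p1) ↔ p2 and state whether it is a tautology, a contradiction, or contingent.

p1  p2  p3  |  (¬((p2 ∧ p1) ↔ (p3 ∧ p1)) ↔ p2)
F   F   F   |                 T               
F   F   T   |                 T               
F   T   F   |                 F               
F   T   T   |                 F               
T   F   F   |                 T               
T   F   T   |                 F               
T   T   F   |                 T               
T   T   T   |                 F               
4 of 8 rows are T, so the formula is contingent.

contingent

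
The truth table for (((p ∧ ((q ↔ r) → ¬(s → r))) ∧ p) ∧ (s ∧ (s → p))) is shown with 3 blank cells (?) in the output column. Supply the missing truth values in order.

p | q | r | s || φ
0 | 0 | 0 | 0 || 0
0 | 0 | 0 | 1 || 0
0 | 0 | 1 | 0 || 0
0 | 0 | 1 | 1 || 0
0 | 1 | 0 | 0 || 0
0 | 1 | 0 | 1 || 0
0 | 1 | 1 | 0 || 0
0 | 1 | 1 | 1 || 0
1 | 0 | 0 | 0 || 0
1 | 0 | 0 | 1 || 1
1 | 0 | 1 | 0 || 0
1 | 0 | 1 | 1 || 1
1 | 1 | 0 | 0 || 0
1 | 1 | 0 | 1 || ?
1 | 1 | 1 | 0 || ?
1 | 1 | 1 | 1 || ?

Row p=1, q=1, r=0, s=1: ((p ∧ ((q ↔ r) → ¬(s → r))) ∧ p) = 1, (s ∧ (s → p)) = 1, so the formula = 1.
Row p=1, q=1, r=1, s=0: ((p ∧ ((q ↔ r) → ¬(s → r))) ∧ p) = 0, (s ∧ (s → p)) = 0, so the formula = 0.
Row p=1, q=1, r=1, s=1: ((p ∧ ((q ↔ r) → ¬(s → r))) ∧ p) = 0, (s ∧ (s → p)) = 1, so the formula = 0.

1, 0, 0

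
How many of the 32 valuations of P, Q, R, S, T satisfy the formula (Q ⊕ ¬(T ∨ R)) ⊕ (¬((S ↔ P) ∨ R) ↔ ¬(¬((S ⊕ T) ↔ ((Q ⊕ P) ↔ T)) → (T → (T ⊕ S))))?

P | Q | R | S | T | φ
- | - | - | - | - | -
F | F | F | F | F | F
F | F | F | F | T | T
F | F | F | T | F | T
F | F | F | T | T | F
F | F | T | F | F | T
F | F | T | F | T | T
F | F | T | T | F | T
F | F | T | T | T | T
F | T | F | F | F | T
F | T | F | F | T | F
F | T | F | T | F | F
F | T | F | T | T | F
F | T | T | F | F | F
F | T | T | F | T | F
F | T | T | T | F | F
F | T | T | T | T | T
T | F | F | F | F | T
T | F | F | F | T | F
T | F | F | T | F | F
T | F | F | T | T | F
T | F | T | F | F | T
T | F | T | F | T | T
T | F | T | T | F | T
T | F | T | T | T | F
T | T | F | F | F | F
T | T | F | F | T | T
T | T | F | T | F | T
T | T | F | T | T | F
T | T | T | F | F | F
T | T | T | F | T | F
T | T | T | T | F | F
T | T | T | T | T | F
The formula is true on 14 of the 32 rows.

14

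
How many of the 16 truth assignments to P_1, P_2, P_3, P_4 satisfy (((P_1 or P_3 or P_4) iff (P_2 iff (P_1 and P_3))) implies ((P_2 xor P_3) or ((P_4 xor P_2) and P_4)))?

13

P_1  P_2  P_3  P_4  |  (P_1 or P_3 or P_4)  (P_1 and P_3)  (P_2 iff (P_1 and P_3))  (P_2 xor P_3)  (P_4 xor P_2)  ((P_4 xor P_2) and P_4)  φ
 F    F    F    F   |           F                 F                   T                   F              F                   F             T
 F    F    F    T   |           T                 F                   T                   F              T                   T             T
 F    F    T    F   |           T                 F                   T                   T              F                   F             T
 F    F    T    T   |           T                 F                   T                   T              T                   T             T
 F    T    F    F   |           F                 F                   F                   T              T                   F             T
 F    T    F    T   |           T                 F                   F                   T              F                   F             T
 F    T    T    F   |           T                 F                   F                   F              T                   F             T
 F    T    T    T   |           T                 F                   F                   F              F                   F             T
 T    F    F    F   |           T                 F                   T                   F              F                   F             F
 T    F    F    T   |           T                 F                   T                   F              T                   T             T
 T    F    T    F   |           T                 T                   F                   T              F                   F             T
 T    F    T    T   |           T                 T                   F                   T              T                   T             T
 T    T    F    F   |           T                 F                   F                   T              T                   F             T
 T    T    F    T   |           T                 F                   F                   T              F                   F             T
 T    T    T    F   |           T                 T                   T                   F              T                   F             F
 T    T    T    T   |           T                 T                   T                   F              F                   F             F
The formula is true on 13 of the 16 rows.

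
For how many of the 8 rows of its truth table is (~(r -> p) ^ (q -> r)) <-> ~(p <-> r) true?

2

p | q | r || (r -> p) | ~(r -> p) | (q -> r) | (~(r -> p) ^ (q -> r)) | (p <-> r) | ~(p <-> r) | φ
1 | 1 | 1 ||    1     |     0     |    1     |           1            |     1     |     0      | 0
1 | 1 | 0 ||    1     |     0     |    0     |           0            |     0     |     1      | 0
1 | 0 | 1 ||    1     |     0     |    1     |           1            |     1     |     0      | 0
1 | 0 | 0 ||    1     |     0     |    1     |           1            |     0     |     1      | 1
0 | 1 | 1 ||    0     |     1     |    1     |           0            |     0     |     1      | 0
0 | 1 | 0 ||    1     |     0     |    0     |           0            |     1     |     0      | 1
0 | 0 | 1 ||    0     |     1     |    1     |           0            |     0     |     1      | 0
0 | 0 | 0 ||    1     |     0     |    1     |           1            |     1     |     0      | 0
The formula is true on 2 of the 8 rows.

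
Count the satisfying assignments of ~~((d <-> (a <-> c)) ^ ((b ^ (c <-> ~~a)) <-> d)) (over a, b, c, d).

a | b | c | d | (a <-> c) | (d <-> (a <-> c)) | ~a | ~~a | (c <-> ~~a) | (b ^ (c <-> ~~a)) | ((b ^ (c <-> ~~a)) <-> d) | φ
- | - | - | - | --------- | ----------------- | -- | --- | ----------- | ----------------- | ------------------------- | -
F | F | F | F |     T     |         F         | T  |  F  |      T      |         T         |             F             | F
F | F | F | T |     T     |         T         | T  |  F  |      T      |         T         |             T             | F
F | F | T | F |     F     |         T         | T  |  F  |      F      |         F         |             T             | F
F | F | T | T |     F     |         F         | T  |  F  |      F      |         F         |             F             | F
F | T | F | F |     T     |         F         | T  |  F  |      T      |         F         |             T             | T
F | T | F | T |     T     |         T         | T  |  F  |      T      |         F         |             F             | T
F | T | T | F |     F     |         T         | T  |  F  |      F      |         T         |             F             | T
F | T | T | T |     F     |         F         | T  |  F  |      F      |         T         |             T             | T
T | F | F | F |     F     |         T         | F  |  T  |      F      |         F         |             T             | F
T | F | F | T |     F     |         F         | F  |  T  |      F      |         F         |             F             | F
T | F | T | F |     T     |         F         | F  |  T  |      T      |         T         |             F             | F
T | F | T | T |     T     |         T         | F  |  T  |      T      |         T         |             T             | F
T | T | F | F |     F     |         T         | F  |  T  |      F      |         T         |             F             | T
T | T | F | T |     F     |         F         | F  |  T  |      F      |         T         |             T             | T
T | T | T | F |     T     |         F         | F  |  T  |      T      |         F         |             T             | T
T | T | T | T |     T     |         T         | F  |  T  |      T      |         F         |             F             | T
The formula is true on 8 of the 16 rows.

8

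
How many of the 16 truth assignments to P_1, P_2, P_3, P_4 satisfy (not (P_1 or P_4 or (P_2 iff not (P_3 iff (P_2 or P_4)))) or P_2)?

P_1 | P_2 | P_3 | P_4 || (P_2 or P_4) | (P_3 iff (P_2 or P_4)) | not (P_3 iff (P_2 or P_4)) | φ
 T  |  T  |  T  |  T  ||      T       |           T            |             F              | T
 T  |  T  |  T  |  F  ||      T       |           T            |             F              | T
 T  |  T  |  F  |  T  ||      T       |           F            |             T              | T
 T  |  T  |  F  |  F  ||      T       |           F            |             T              | T
 T  |  F  |  T  |  T  ||      T       |           T            |             F              | F
 T  |  F  |  T  |  F  ||      F       |           F            |             T              | F
 T  |  F  |  F  |  T  ||      T       |           F            |             T              | F
 T  |  F  |  F  |  F  ||      F       |           T            |             F              | F
 F  |  T  |  T  |  T  ||      T       |           T            |             F              | T
 F  |  T  |  T  |  F  ||      T       |           T            |             F              | T
 F  |  T  |  F  |  T  ||      T       |           F            |             T              | T
 F  |  T  |  F  |  F  ||      T       |           F            |             T              | T
 F  |  F  |  T  |  T  ||      T       |           T            |             F              | F
 F  |  F  |  T  |  F  ||      F       |           F            |             T              | T
 F  |  F  |  F  |  T  ||      T       |           F            |             T              | F
 F  |  F  |  F  |  F  ||      F       |           T            |             F              | F
The formula is true on 9 of the 16 rows.

9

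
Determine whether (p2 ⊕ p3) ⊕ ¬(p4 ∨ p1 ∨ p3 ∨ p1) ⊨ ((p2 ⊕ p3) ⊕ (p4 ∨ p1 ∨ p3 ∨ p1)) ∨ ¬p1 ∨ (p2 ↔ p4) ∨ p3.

no

p1  p2  p3  p4  |  φ  ψ
T   T   T   T   |  F  T
T   T   T   F   |  F  T
T   T   F   T   |  T  T
T   T   F   F   |  T  F
T   F   T   T   |  T  T
T   F   T   F   |  T  T
T   F   F   T   |  F  T
T   F   F   F   |  F  T
F   T   T   T   |  F  T
F   T   T   F   |  F  T
F   T   F   T   |  T  T
F   T   F   F   |  F  T
F   F   T   T   |  T  T
F   F   T   F   |  T  T
F   F   F   T   |  F  T
F   F   F   F   |  T  T
At p1=T, p2=T, p3=F, p4=F we have φ true but ψ false, so φ does not entail ψ.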